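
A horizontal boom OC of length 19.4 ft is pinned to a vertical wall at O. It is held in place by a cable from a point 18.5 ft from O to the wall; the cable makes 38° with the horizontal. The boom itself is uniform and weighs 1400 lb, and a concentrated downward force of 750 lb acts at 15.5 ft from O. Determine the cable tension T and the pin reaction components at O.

ΣM about O: T·sin38°·18.5 − 1400·9.7 − 750·15.5 = 0 → T = 25205/(18.5·0.615661) = 2212.96 ≈ 2213 lb.
ΣF_x = 0: O_x − T·cos38° = 0 → O_x = 2212.96 × 0.788011 = 1744 lb.
ΣF_y = 0: O_y + T·sin38° − 1400 − 750 = 0 → O_y = 2150 − 2212.96 × 0.615661 = 787.6 lb.

T = 2213 lb, O_x = 1744 lb, O_y = 787.6 lb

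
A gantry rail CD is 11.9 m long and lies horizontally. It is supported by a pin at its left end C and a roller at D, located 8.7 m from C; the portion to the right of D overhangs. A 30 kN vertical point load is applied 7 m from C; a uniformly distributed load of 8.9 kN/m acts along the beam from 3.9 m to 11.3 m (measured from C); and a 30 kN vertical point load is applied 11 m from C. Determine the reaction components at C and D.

C_x = 0, C_y = 6.258 kN, D_y = 119.6 kN

Resultant of the distributed load: 8.9 × 7.4 = 65.86 kN at 7.6 m from C.
Taking moments about C: D_y·8.7 − 30·7 − (8.9·7.4)·7.6 − 30·11 = 0 → D_y = 1040.536/8.7 = 119.602 ≈ 119.6 kN.
ΣF_y = 0: C_y + 119.602 − 30 − 8.9·7.4 − 30 = 0 → C_y = 6.258 kN.
ΣF_x = 0: no horizontal applied forces, so C_x = 0.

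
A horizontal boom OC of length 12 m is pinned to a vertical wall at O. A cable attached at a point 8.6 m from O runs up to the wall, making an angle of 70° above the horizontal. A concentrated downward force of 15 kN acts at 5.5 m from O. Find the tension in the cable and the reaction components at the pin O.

ΣM about O: T·sin70°·8.6 − 15·5.5 = 0 → T = 82.5/(8.6·0.939693) = 10.2087 ≈ 10.21 kN.
ΣF_x = 0: O_x − T·cos70° = 0 → O_x = 10.2087 × 0.34202 = 3.492 kN.
ΣF_y = 0: O_y + T·sin70° − 15 = 0 → O_y = 15 − 10.2087 × 0.939693 = 5.407 kN.

T = 10.21 kN, O_x = 3.492 kN, O_y = 5.407 kN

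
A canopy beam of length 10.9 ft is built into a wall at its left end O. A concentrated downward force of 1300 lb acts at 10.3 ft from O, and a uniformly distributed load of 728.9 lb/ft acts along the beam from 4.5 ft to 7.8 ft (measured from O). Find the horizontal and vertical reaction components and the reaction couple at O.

O_x = 0, O_y = 3705 lb, M_O = 28180 lb·ft

Resultant of the distributed load: 728.9 × 3.3 = 2405.37 lb at 6.15 ft from O.
ΣF_x = 0: O_x = 0.
ΣF_y = 0: O_y − 1300 − 728.9·3.3 = 0 → O_y = 3705 lb.
ΣM about O: M_O − 1300·10.3 − (728.9·3.3)·6.15 = 0 → M_O = 28180 lb·ft.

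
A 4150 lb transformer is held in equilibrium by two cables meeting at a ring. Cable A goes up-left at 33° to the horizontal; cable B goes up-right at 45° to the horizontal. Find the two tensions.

ΣF_x = 0: −T_A·cos33° + T_B·cos45° = 0 → T_B = 1.18606·T_A.
ΣF_y = 0: T_A·sin33° + T_B·sin45° = 4150.
Substitute: T_A·(0.544639 + 1.18606·0.707107) = 4150 → T_A = 3000.05 ≈ 3000 lb.
Then T_B = 1.18606 × 3000.05 = 3558 lb.

T_A = 3000 lb, T_B = 3558 lb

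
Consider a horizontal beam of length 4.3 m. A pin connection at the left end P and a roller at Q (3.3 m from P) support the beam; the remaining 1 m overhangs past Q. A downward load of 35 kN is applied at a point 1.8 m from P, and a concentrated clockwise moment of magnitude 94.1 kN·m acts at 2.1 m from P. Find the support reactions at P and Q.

ΣM about P: Q_y·3.3 − 35·1.8 − 94.1 = 0 → Q_y = 157.1/3.3 = 47.6061 ≈ 47.61 kN.
ΣF_y = 0: P_y + 47.6061 − 35 = 0 → P_y = -12.61 kN.
ΣF_x = 0: no horizontal applied forces, so P_x = 0.

P_x = 0, P_y = -12.61 kN, Q_y = 47.61 kN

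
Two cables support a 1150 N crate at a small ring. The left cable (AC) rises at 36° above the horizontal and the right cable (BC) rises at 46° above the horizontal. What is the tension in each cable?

ΣF_x = 0: −T_AC·cos36° + T_BC·cos46° = 0 → T_BC = 1.16463·T_AC.
ΣF_y = 0: T_AC·sin36° + T_BC·sin46° = 1150.
Substitute: T_AC·(0.587785 + 1.16463·0.71934) = 1150 → T_AC = 806.706 ≈ 806.7 N.
Then T_BC = 1.16463 × 806.706 = 939.5 N.

T_AC = 806.7 N, T_BC = 939.5 N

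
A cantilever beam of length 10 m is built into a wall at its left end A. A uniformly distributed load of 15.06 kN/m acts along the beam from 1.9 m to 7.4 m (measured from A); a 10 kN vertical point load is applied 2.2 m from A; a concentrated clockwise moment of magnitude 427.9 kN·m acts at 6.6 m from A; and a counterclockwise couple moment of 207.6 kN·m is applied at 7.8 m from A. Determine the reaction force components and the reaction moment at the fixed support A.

A_x = 0, A_y = 92.83 kN, M_A = 627.5 kN·m

Resultant of the distributed load: 15.06 × 5.5 = 82.83 kN at 4.65 m from A.
ΣF_x = 0: A_x = 0.
ΣF_y = 0: A_y − 15.06·5.5 − 10 = 0 → A_y = 92.83 kN.
ΣM about A: M_A − (15.06·5.5)·4.65 − 10·2.2 − 427.9 + 207.6 = 0 → M_A = 627.5 kN·m.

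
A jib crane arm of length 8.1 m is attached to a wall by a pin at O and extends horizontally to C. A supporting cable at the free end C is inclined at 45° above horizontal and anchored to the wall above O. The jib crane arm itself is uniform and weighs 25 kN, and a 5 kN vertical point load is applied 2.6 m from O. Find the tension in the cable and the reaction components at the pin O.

T = 19.95 kN, O_x = 14.10 kN, O_y = 15.90 kN

ΣM about O: T·sin45°·8.1 − 25·4.05 − 5·2.6 = 0 → T = 114.25/(8.1·0.707107) = 19.9474 ≈ 19.95 kN.
ΣF_x = 0: O_x − T·cos45° = 0 → O_x = 19.9474 × 0.707107 = 14.10 kN.
ΣF_y = 0: O_y + T·sin45° − 25 − 5 = 0 → O_y = 30 − 19.9474 × 0.707107 = 15.90 kN.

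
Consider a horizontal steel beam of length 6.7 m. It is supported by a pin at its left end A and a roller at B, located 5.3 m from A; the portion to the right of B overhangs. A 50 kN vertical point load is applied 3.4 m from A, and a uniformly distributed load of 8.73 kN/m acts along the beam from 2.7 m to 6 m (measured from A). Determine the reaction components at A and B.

Resultant of the distributed load: 8.73 × 3.3 = 28.809 kN at 4.35 m from A.
ΣM about A: B_y·5.3 − 50·3.4 − (8.73·3.3)·4.35 = 0 → B_y = 295.31915/5.3 = 55.7206 ≈ 55.72 kN.
ΣF_y = 0: A_y + 55.7206 − 50 − 8.73·3.3 = 0 → A_y = 23.09 kN.
ΣF_x = 0: no horizontal applied forces, so A_x = 0.

A_x = 0, A_y = 23.09 kN, B_y = 55.72 kN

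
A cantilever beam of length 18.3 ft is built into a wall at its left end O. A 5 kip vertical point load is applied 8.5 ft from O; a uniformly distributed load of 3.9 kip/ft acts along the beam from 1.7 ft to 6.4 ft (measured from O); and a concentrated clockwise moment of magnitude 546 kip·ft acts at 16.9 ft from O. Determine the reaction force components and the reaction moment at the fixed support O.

Resultant of the distributed load: 3.9 × 4.7 = 18.33 kip at 4.05 ft from O.
ΣF_x = 0: O_x = 0.
ΣF_y = 0: O_y − 5 − 3.9·4.7 = 0 → O_y = 23.33 kip.
ΣM about O: M_O − 5·8.5 − (3.9·4.7)·4.05 − 546 = 0 → M_O = 662.7 kip·ft.

O_x = 0, O_y = 23.33 kip, M_O = 662.7 kip·ft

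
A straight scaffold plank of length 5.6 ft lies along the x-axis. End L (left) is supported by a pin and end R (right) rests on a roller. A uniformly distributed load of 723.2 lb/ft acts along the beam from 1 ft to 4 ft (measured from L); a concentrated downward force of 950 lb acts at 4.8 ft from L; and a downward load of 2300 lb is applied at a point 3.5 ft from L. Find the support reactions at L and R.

L_x = 0, L_y = 2199 lb, R_y = 3220 lb

Resultant of the distributed load: 723.2 × 3 = 2169.6 lb at 2.5 ft from L.
Moments about L: R_y·5.6 − (723.2·3)·2.5 − 950·4.8 − 2300·3.5 = 0 → R_y = 18034/5.6 = 3220.36 ≈ 3220 lb.
ΣF_y = 0: L_y + 3220.36 − 723.2·3 − 950 − 2300 = 0 → L_y = 2199 lb.
ΣF_x = 0: no horizontal applied forces, so L_x = 0.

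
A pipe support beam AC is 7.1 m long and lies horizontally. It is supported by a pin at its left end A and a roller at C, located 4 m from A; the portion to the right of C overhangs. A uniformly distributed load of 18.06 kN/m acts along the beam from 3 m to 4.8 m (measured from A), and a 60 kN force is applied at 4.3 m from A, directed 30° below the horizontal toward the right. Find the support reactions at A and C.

A_x = -51.96 kN, A_y = -1.437 kN, C_y = 63.95 kN

Resultant of the distributed load: 18.06 × 1.8 = 32.508 kN at 3.9 m from A.
Moments about A: C_y·4 − (18.06·1.8)·3.9 − 60·sin30°·4.3 = 0 → C_y = 255.7812/4 = 63.9453 ≈ 63.95 kN.
ΣF_y = 0: A_y + 63.9453 − 18.06·1.8 − 60·sin30° = 0 → A_y = -1.437 kN.
ΣF_x = 0: A_x + 60·cos30° = 0 → A_x = -51.96 kN.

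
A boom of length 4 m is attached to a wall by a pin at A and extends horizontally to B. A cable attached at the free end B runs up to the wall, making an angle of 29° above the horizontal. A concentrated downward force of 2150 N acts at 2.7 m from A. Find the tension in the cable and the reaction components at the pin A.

T = 2993 N, A_x = 2618 N, A_y = 698.8 N

ΣM about A: T·sin29°·4 − 2150·2.7 = 0 → T = 5805/(4·0.48481) = 2993.44 ≈ 2993 N.
ΣF_x = 0: A_x − T·cos29° = 0 → A_x = 2993.44 × 0.87462 = 2618 N.
ΣF_y = 0: A_y + T·sin29° − 2150 = 0 → A_y = 2150 − 2993.44 × 0.48481 = 698.8 N.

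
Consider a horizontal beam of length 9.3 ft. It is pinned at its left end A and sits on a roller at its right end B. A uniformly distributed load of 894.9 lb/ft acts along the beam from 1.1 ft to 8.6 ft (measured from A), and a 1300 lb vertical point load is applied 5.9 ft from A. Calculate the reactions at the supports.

Resultant of the distributed load: 894.9 × 7.5 = 6711.75 lb at 4.85 ft from A.
ΣM about A: B_y·9.3 − (894.9·7.5)·4.85 − 1300·5.9 = 0 → B_y = 40221.9875/9.3 = 4324.94 ≈ 4325 lb.
ΣF_y = 0: A_y + 4324.94 − 894.9·7.5 − 1300 = 0 → A_y = 3687 lb.
ΣF_x = 0: no horizontal applied forces, so A_x = 0.

A_x = 0, A_y = 3687 lb, B_y = 4325 lb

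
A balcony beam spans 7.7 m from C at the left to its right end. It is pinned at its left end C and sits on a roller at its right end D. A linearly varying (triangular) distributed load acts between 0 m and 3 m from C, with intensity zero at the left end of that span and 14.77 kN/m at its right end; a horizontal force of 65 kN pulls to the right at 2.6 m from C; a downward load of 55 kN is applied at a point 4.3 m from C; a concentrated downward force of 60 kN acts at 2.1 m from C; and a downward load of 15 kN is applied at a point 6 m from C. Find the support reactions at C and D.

C_x = -65.00 kN, C_y = 87.63 kN, D_y = 64.52 kN

Resultant of the triangular load: ½ × 14.77 × 3 = 22.155 kN, acting at 2 m from C (one-third of the span from the peak).
Taking moments about C: D_y·7.7 − (½·14.77·3)·2 − 55·4.3 − 60·2.1 − 15·6 = 0 → D_y = 496.81/7.7 = 64.5208 ≈ 64.52 kN.
ΣF_y = 0: C_y + 64.5208 − ½·14.77·3 − 55 − 60 − 15 = 0 → C_y = 87.63 kN.
ΣF_x = 0: C_x + 65 = 0 → C_x = -65.00 kN.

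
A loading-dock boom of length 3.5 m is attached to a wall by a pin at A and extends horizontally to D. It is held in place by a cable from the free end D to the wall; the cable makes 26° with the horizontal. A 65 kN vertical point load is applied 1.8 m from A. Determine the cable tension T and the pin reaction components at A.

ΣM about A: T·sin26°·3.5 − 65·1.8 = 0 → T = 117/(3.5·0.438371) = 76.2563 ≈ 76.26 kN.
ΣF_x = 0: A_x − T·cos26° = 0 → A_x = 76.2563 × 0.898794 = 68.54 kN.
ΣF_y = 0: A_y + T·sin26° − 65 = 0 → A_y = 65 − 76.2563 × 0.438371 = 31.57 kN.

T = 76.26 kN, A_x = 68.54 kN, A_y = 31.57 kN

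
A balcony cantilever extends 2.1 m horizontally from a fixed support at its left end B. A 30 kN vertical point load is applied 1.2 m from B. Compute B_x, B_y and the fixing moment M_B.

ΣF_x = 0: B_x = 0.
ΣF_y = 0: B_y − 30 = 0 → B_y = 30.00 kN.
ΣM about B: M_B − 30·1.2 = 0 → M_B = 36.00 kN·m.

B_x = 0, B_y = 30.00 kN, M_B = 36.00 kN·m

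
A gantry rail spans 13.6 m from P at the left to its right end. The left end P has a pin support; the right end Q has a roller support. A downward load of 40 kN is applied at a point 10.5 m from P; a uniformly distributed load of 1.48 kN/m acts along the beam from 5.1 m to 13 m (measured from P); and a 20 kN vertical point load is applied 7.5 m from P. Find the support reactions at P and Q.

P_x = 0, P_y = 22.00 kN, Q_y = 49.69 kN

Resultant of the distributed load: 1.48 × 7.9 = 11.692 kN at 9.05 m from P.
Taking moments about P: Q_y·13.6 − 40·10.5 − (1.48·7.9)·9.05 − 20·7.5 = 0 → Q_y = 675.8126/13.6 = 49.6921 ≈ 49.69 kN.
ΣF_y = 0: P_y + 49.6921 − 40 − 1.48·7.9 − 20 = 0 → P_y = 22.00 kN.
ΣF_x = 0: no horizontal applied forces, so P_x = 0.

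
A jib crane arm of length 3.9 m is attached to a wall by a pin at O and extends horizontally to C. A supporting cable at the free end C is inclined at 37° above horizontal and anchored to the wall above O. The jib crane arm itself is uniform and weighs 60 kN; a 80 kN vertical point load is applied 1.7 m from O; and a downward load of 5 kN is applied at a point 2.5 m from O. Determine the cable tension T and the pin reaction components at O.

T = 113.1 kN, O_x = 90.34 kN, O_y = 76.92 kN

ΣM about O: T·sin37°·3.9 − 60·1.95 − 80·1.7 − 5·2.5 = 0 → T = 265.5/(3.9·0.601815) = 113.119 ≈ 113.1 kN.
ΣF_x = 0: O_x − T·cos37° = 0 → O_x = 113.119 × 0.798636 = 90.34 kN.
ΣF_y = 0: O_y + T·sin37° − 60 − 80 − 5 = 0 → O_y = 145 − 113.119 × 0.601815 = 76.92 kN.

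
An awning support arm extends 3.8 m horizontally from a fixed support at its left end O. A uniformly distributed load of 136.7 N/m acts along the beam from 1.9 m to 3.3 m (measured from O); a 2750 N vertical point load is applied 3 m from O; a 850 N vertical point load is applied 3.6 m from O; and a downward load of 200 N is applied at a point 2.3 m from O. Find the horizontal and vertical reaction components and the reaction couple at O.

Resultant of the distributed load: 136.7 × 1.4 = 191.38 N at 2.6 m from O.
ΣF_x = 0: O_x = 0.
ΣF_y = 0: O_y − 136.7·1.4 − 2750 − 850 − 200 = 0 → O_y = 3991 N.
ΣM about O: M_O − (136.7·1.4)·2.6 − 2750·3 − 850·3.6 − 200·2.3 = 0 → M_O = 12270 N·m.

O_x = 0, O_y = 3991 N, M_O = 12270 N·m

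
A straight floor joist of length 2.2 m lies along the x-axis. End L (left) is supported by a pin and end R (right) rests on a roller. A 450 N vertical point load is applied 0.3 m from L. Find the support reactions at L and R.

ΣM about L: R_y·2.2 − 450·0.3 = 0 → R_y = 135/2.2 = 61.3636 ≈ 61.36 N.
ΣF_y = 0: L_y + 61.3636 − 450 = 0 → L_y = 388.6 N.
ΣF_x = 0: no horizontal applied forces, so L_x = 0.

L_x = 0, L_y = 388.6 N, R_y = 61.36 N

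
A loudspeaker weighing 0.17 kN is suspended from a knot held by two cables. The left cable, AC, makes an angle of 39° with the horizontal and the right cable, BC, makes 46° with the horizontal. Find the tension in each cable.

ΣF_x = 0: −T_AC·cos39° + T_BC·cos46° = 0 → T_BC = 1.11875·T_AC.
ΣF_y = 0: T_AC·sin39° + T_BC·sin46° = 0.17.
Substitute: T_AC·(0.62932 + 1.11875·0.71934) = 0.17 → T_AC = 0.118543 ≈ 0.1185 kN.
Then T_BC = 1.11875 × 0.118543 = 0.1326 kN.

T_AC = 0.1185 kN, T_BC = 0.1326 kN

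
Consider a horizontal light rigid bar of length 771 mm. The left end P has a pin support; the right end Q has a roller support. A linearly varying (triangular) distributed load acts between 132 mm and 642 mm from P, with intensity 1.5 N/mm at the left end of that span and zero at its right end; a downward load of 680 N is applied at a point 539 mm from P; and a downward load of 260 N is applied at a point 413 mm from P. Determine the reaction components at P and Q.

Resultant of the triangular load: ½ × 1.5 × 510 = 382.5 N, acting at 302 mm from P (one-third of the span from the peak).
Moments about P: Q_y·771 − (½·1.5·510)·302 − 680·539 − 260·413 = 0 → Q_y = 589415/771 = 764.481 ≈ 764.5 N.
ΣF_y = 0: P_y + 764.481 − ½·1.5·510 − 680 − 260 = 0 → P_y = 558.0 N.
ΣF_x = 0: no horizontal applied forces, so P_x = 0.

P_x = 0, P_y = 558.0 N, Q_y = 764.5 N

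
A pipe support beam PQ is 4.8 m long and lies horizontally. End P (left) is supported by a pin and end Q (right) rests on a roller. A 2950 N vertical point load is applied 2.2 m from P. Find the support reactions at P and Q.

Taking moments about P: Q_y·4.8 − 2950·2.2 = 0 → Q_y = 6490/4.8 = 1352.08 ≈ 1352 N.
ΣF_y = 0: P_y + 1352.08 − 2950 = 0 → P_y = 1598 N.
ΣF_x = 0: no horizontal applied forces, so P_x = 0.

P_x = 0, P_y = 1598 N, Q_y = 1352 N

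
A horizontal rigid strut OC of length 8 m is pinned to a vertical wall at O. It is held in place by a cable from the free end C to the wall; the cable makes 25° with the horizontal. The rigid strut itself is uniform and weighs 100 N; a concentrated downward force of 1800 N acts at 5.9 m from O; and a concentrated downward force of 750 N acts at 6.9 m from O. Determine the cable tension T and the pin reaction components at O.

ΣM about O: T·sin25°·8 − 100·4 − 1800·5.9 − 750·6.9 = 0 → T = 16195/(8·0.422618) = 4790.08 ≈ 4790 N.
ΣF_x = 0: O_x − T·cos25° = 0 → O_x = 4790.08 × 0.906308 = 4341 N.
ΣF_y = 0: O_y + T·sin25° − 100 − 1800 − 750 = 0 → O_y = 2650 − 4790.08 × 0.422618 = 625.6 N.

T = 4790 N, O_x = 4341 N, O_y = 625.6 N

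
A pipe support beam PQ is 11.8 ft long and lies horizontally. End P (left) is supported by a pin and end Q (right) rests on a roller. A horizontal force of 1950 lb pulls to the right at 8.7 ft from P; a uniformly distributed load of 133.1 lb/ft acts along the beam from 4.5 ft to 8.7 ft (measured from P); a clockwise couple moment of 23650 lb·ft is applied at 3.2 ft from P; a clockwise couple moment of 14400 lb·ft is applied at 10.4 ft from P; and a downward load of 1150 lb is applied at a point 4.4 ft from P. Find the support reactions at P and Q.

Resultant of the distributed load: 133.1 × 4.2 = 559.02 lb at 6.6 ft from P.
Moments about P: Q_y·11.8 − (133.1·4.2)·6.6 − 23650 − 14400 − 1150·4.4 = 0 → Q_y = 46799.532/11.8 = 3966.06 ≈ 3966 lb.
ΣF_y = 0: P_y + 3966.06 − 133.1·4.2 − 1150 = 0 → P_y = -2257 lb.
ΣF_x = 0: P_x + 1950 = 0 → P_x = -1950 lb.

P_x = -1950 lb, P_y = -2257 lb, Q_y = 3966 lb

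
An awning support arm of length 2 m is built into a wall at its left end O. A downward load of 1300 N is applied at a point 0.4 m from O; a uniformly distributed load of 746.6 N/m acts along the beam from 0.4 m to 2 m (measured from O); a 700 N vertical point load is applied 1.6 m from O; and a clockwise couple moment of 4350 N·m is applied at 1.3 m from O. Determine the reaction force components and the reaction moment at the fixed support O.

O_x = 0, O_y = 3195 N, M_O = 7423 N·m

Resultant of the distributed load: 746.6 × 1.6 = 1194.56 N at 1.2 m from O.
ΣF_x = 0: O_x = 0.
ΣF_y = 0: O_y − 1300 − 746.6·1.6 − 700 = 0 → O_y = 3195 N.
ΣM about O: M_O − 1300·0.4 − (746.6·1.6)·1.2 − 700·1.6 − 4350 = 0 → M_O = 7423 N·m.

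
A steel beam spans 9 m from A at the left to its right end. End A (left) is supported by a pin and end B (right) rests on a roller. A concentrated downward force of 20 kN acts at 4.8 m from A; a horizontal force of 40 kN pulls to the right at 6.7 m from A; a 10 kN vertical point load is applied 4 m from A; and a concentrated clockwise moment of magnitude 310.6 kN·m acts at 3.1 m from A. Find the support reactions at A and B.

ΣM about A: B_y·9 − 20·4.8 − 10·4 − 310.6 = 0 → B_y = 446.6/9 = 49.6222 ≈ 49.62 kN.
ΣF_y = 0: A_y + 49.6222 − 20 − 10 = 0 → A_y = -19.62 kN.
ΣF_x = 0: A_x + 40 = 0 → A_x = -40.00 kN.

A_x = -40.00 kN, A_y = -19.62 kN, B_y = 49.62 kN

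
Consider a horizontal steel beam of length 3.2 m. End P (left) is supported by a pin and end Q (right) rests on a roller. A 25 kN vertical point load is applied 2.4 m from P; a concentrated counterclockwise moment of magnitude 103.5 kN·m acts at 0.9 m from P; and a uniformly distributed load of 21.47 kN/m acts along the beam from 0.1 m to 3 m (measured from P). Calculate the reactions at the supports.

P_x = 0, P_y = 70.70 kN, Q_y = 16.56 kN

Resultant of the distributed load: 21.47 × 2.9 = 62.263 kN at 1.55 m from P.
Taking moments about P: Q_y·3.2 − 25·2.4 + 103.5 − (21.47·2.9)·1.55 = 0 → Q_y = 53.00765/3.2 = 16.5649 ≈ 16.56 kN.
ΣF_y = 0: P_y + 16.5649 − 25 − 21.47·2.9 = 0 → P_y = 70.70 kN.
ΣF_x = 0: no horizontal applied forces, so P_x = 0.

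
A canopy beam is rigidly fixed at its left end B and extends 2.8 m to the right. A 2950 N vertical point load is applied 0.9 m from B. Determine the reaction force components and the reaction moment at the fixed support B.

B_x = 0, B_y = 2950 N, M_B = 2655 N·m

ΣF_x = 0: B_x = 0.
ΣF_y = 0: B_y − 2950 = 0 → B_y = 2950 N.
ΣM about B: M_B − 2950·0.9 = 0 → M_B = 2655 N·m.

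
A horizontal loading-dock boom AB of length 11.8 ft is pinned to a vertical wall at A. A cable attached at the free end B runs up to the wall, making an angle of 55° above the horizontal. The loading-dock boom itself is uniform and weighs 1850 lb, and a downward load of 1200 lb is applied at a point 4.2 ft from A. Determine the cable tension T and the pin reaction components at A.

ΣM about A: T·sin55°·11.8 − 1850·5.9 − 1200·4.2 = 0 → T = 15955/(11.8·0.819152) = 1650.63 ≈ 1651 lb.
ΣF_x = 0: A_x − T·cos55° = 0 → A_x = 1650.63 × 0.573576 = 946.8 lb.
ΣF_y = 0: A_y + T·sin55° − 1850 − 1200 = 0 → A_y = 3050 − 1650.63 × 0.819152 = 1698 lb.

T = 1651 lb, A_x = 946.8 lb, A_y = 1698 lb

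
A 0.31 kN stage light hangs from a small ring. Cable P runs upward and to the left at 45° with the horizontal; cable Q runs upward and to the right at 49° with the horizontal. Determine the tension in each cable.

T_P = 0.2039 kN, T_Q = 0.2197 kN

ΣF_x = 0: −T_P·cos45° + T_Q·cos49° = 0 → T_Q = 1.07781·T_P.
ΣF_y = 0: T_P·sin45° + T_Q·sin49° = 0.31.
Substitute: T_P·(0.707107 + 1.07781·0.75471) = 0.31 → T_P = 0.203875 ≈ 0.2039 kN.
Then T_Q = 1.07781 × 0.203875 = 0.2197 kN.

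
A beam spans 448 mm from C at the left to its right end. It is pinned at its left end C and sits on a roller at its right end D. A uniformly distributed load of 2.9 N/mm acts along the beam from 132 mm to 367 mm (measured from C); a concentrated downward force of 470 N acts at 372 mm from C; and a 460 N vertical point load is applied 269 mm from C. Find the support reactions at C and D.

C_x = 0, C_y = 565.5 N, D_y = 1046 N

Resultant of the distributed load: 2.9 × 235 = 681.5 N at 249.5 mm from C.
Taking moments about C: D_y·448 − (2.9·235)·249.5 − 470·372 − 460·269 = 0 → D_y = 468614.25/448 = 1046.01 ≈ 1046 N.
ΣF_y = 0: C_y + 1046.01 − 2.9·235 − 470 − 460 = 0 → C_y = 565.5 N.
ΣF_x = 0: no horizontal applied forces, so C_x = 0.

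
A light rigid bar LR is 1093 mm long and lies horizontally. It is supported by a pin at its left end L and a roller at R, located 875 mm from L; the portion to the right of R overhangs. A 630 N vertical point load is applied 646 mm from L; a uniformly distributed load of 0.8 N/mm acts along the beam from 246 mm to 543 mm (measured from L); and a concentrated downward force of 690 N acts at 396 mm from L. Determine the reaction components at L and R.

L_x = 0, L_y = 673.1 N, R_y = 884.5 N

Resultant of the distributed load: 0.8 × 297 = 237.6 N at 394.5 mm from L.
ΣM about L: R_y·875 − 630·646 − (0.8·297)·394.5 − 690·396 = 0 → R_y = 773953.2/875 = 884.518 ≈ 884.5 N.
ΣF_y = 0: L_y + 884.518 − 630 − 0.8·297 − 690 = 0 → L_y = 673.1 N.
ΣF_x = 0: no horizontal applied forces, so L_x = 0.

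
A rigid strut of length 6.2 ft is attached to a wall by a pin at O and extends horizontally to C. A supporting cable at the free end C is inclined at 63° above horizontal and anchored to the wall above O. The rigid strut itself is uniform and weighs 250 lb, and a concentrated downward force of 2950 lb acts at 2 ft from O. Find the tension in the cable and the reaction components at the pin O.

ΣM about O: T·sin63°·6.2 − 250·3.1 − 2950·2 = 0 → T = 6675/(6.2·0.891007) = 1208.31 ≈ 1208 lb.
ΣF_x = 0: O_x − T·cos63° = 0 → O_x = 1208.31 × 0.45399 = 548.6 lb.
ΣF_y = 0: O_y + T·sin63° − 250 − 2950 = 0 → O_y = 3200 − 1208.31 × 0.891007 = 2123 lb.

T = 1208 lb, O_x = 548.6 lb, O_y = 2123 lb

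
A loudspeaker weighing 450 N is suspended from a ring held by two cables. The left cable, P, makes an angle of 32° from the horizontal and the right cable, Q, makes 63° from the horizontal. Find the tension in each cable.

T_P = 205.1 N, T_Q = 383.1 N

ΣF_x = 0: −T_P·cos32° + T_Q·cos63° = 0 → T_Q = 1.86799·T_P.
ΣF_y = 0: T_P·sin32° + T_Q·sin63° = 450.
Substitute: T_P·(0.529919 + 1.86799·0.891007) = 450 → T_P = 205.076 ≈ 205.1 N.
Then T_Q = 1.86799 × 205.076 = 383.1 N.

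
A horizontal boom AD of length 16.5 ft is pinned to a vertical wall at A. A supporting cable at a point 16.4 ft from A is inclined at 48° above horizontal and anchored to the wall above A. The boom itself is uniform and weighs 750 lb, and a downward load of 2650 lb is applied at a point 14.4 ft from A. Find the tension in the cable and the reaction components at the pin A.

T = 3639 lb, A_x = 2435 lb, A_y = 695.9 lb

ΣM about A: T·sin48°·16.4 − 750·8.25 − 2650·14.4 = 0 → T = 44347.5/(16.4·0.743145) = 3638.75 ≈ 3639 lb.
ΣF_x = 0: A_x − T·cos48° = 0 → A_x = 3638.75 × 0.669131 = 2435 lb.
ΣF_y = 0: A_y + T·sin48° − 750 − 2650 = 0 → A_y = 3400 − 3638.75 × 0.743145 = 695.9 lb.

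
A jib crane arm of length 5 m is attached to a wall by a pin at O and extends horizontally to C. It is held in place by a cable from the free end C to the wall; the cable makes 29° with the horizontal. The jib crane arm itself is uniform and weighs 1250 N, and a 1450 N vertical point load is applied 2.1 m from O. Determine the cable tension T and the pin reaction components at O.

ΣM about O: T·sin29°·5 − 1250·2.5 − 1450·2.1 = 0 → T = 6170/(5·0.48481) = 2545.33 ≈ 2545 N.
ΣF_x = 0: O_x − T·cos29° = 0 → O_x = 2545.33 × 0.87462 = 2226 N.
ΣF_y = 0: O_y + T·sin29° − 1250 − 1450 = 0 → O_y = 2700 − 2545.33 × 0.48481 = 1466 N.

T = 2545 N, O_x = 2226 N, O_y = 1466 N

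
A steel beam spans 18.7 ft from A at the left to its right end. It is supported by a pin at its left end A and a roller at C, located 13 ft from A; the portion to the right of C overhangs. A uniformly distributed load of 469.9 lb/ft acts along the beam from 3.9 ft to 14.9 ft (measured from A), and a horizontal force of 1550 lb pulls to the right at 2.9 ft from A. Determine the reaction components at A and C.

A_x = -1550 lb, A_y = 1431 lb, C_y = 3738 lb

Resultant of the distributed load: 469.9 × 11 = 5168.9 lb at 9.4 ft from A.
Moments about A: C_y·13 − (469.9·11)·9.4 = 0 → C_y = 48587.66/13 = 3737.51 ≈ 3738 lb.
ΣF_y = 0: A_y + 3737.51 − 469.9·11 = 0 → A_y = 1431 lb.
ΣF_x = 0: A_x + 1550 = 0 → A_x = -1550 lb.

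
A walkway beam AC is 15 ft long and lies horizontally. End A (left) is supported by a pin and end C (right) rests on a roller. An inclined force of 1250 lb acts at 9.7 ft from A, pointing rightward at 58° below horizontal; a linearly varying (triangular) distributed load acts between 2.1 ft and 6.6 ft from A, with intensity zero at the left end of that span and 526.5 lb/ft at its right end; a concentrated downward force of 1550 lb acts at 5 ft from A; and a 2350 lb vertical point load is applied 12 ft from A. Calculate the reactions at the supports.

Resultant of the triangular load: ½ × 526.5 × 4.5 = 1184.625 lb, acting at 5.1 ft from A (one-third of the span from the peak).
Moments about A: C_y·15 − 1250·sin58°·9.7 − (½·526.5·4.5)·5.1 − 1550·5 − 2350·12 = 0 → C_y = 52274.2/15 = 3484.95 ≈ 3485 lb.
ΣF_y = 0: A_y + 3484.95 − 1250·sin58° − ½·526.5·4.5 − 1550 − 2350 = 0 → A_y = 2660 lb.
ΣF_x = 0: A_x + 1250·cos58° = 0 → A_x = -662.4 lb.

A_x = -662.4 lb, A_y = 2660 lb, C_y = 3485 lb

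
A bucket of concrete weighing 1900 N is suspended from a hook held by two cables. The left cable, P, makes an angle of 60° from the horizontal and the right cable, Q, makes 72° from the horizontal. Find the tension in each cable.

T_P = 790.1 N, T_Q = 1278 N

ΣF_x = 0: −T_P·cos60° + T_Q·cos72° = 0 → T_Q = 1.61803·T_P.
ΣF_y = 0: T_P·sin60° + T_Q·sin72° = 1900.
Substitute: T_P·(0.866025 + 1.61803·0.951057) = 1900 → T_P = 790.066 ≈ 790.1 N.
Then T_Q = 1.61803 × 790.066 = 1278 N.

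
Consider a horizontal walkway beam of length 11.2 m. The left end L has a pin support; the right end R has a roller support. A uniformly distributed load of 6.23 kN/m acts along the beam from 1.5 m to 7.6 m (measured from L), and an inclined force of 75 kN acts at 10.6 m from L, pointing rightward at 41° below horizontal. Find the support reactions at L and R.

L_x = -56.60 kN, L_y = 25.20 kN, R_y = 62.01 kN

Resultant of the distributed load: 6.23 × 6.1 = 38.003 kN at 4.55 m from L.
Taking moments about L: R_y·11.2 − (6.23·6.1)·4.55 − 75·sin41°·10.6 = 0 → R_y = 694.481/11.2 = 62.0072 ≈ 62.01 kN.
ΣF_y = 0: L_y + 62.0072 − 6.23·6.1 − 75·sin41° = 0 → L_y = 25.20 kN.
ΣF_x = 0: L_x + 75·cos41° = 0 → L_x = -56.60 kN.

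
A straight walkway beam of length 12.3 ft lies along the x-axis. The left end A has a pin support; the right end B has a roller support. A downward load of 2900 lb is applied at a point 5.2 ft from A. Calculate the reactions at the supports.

ΣM about A: B_y·12.3 − 2900·5.2 = 0 → B_y = 15080/12.3 = 1226.02 ≈ 1226 lb.
ΣF_y = 0: A_y + 1226.02 − 2900 = 0 → A_y = 1674 lb.
ΣF_x = 0: no horizontal applied forces, so A_x = 0.

A_x = 0, A_y = 1674 lb, B_y = 1226 lb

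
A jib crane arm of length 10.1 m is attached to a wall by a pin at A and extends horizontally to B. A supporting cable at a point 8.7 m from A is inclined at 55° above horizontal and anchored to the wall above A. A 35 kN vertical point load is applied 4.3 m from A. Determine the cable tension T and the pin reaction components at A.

T = 21.12 kN, A_x = 12.11 kN, A_y = 17.70 kN

ΣM about A: T·sin55°·8.7 − 35·4.3 = 0 → T = 150.5/(8.7·0.819152) = 21.118 ≈ 21.12 kN.
ΣF_x = 0: A_x − T·cos55° = 0 → A_x = 21.118 × 0.573576 = 12.11 kN.
ΣF_y = 0: A_y + T·sin55° − 35 = 0 → A_y = 35 − 21.118 × 0.819152 = 17.70 kN.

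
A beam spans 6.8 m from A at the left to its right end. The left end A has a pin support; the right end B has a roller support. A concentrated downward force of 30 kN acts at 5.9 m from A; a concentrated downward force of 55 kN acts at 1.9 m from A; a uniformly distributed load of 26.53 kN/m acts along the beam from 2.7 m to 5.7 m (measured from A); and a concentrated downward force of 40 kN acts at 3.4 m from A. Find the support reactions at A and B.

Resultant of the distributed load: 26.53 × 3 = 79.59 kN at 4.2 m from A.
ΣM about A: B_y·6.8 − 30·5.9 − 55·1.9 − (26.53·3)·4.2 − 40·3.4 = 0 → B_y = 751.778/6.8 = 110.556 ≈ 110.6 kN.
ΣF_y = 0: A_y + 110.556 − 30 − 55 − 26.53·3 − 40 = 0 → A_y = 94.03 kN.
ΣF_x = 0: no horizontal applied forces, so A_x = 0.

A_x = 0, A_y = 94.03 kN, B_y = 110.6 kN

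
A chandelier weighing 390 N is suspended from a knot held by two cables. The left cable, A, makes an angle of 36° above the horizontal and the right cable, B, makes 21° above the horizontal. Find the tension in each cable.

T_A = 434.1 N, T_B = 376.2 N

ΣF_x = 0: −T_A·cos36° + T_B·cos21° = 0 → T_B = 0.866575·T_A.
ΣF_y = 0: T_A·sin36° + T_B·sin21° = 390.
Substitute: T_A·(0.587785 + 0.866575·0.358368) = 390 → T_A = 434.135 ≈ 434.1 N.
Then T_B = 0.866575 × 434.135 = 376.2 N.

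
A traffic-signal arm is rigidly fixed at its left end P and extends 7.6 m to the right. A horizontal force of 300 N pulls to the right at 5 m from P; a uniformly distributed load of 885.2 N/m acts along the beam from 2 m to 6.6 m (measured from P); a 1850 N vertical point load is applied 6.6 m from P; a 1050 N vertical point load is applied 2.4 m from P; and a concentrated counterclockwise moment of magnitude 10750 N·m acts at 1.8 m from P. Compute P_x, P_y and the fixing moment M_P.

P_x = -300.0 N, P_y = 6972 N, M_P = 21490 N·m

Resultant of the distributed load: 885.2 × 4.6 = 4071.92 N at 4.3 m from P.
ΣF_x = 0: P_x + 300 = 0 → P_x = -300.0 N.
ΣF_y = 0: P_y − 885.2·4.6 − 1850 − 1050 = 0 → P_y = 6972 N.
ΣM about P: M_P − (885.2·4.6)·4.3 − 1850·6.6 − 1050·2.4 + 10750 = 0 → M_P = 21490 N·m.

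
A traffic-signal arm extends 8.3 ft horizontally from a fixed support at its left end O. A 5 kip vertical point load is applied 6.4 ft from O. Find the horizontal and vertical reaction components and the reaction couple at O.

O_x = 0, O_y = 5.000 kip, M_O = 32.00 kip·ft

ΣF_x = 0: O_x = 0.
ΣF_y = 0: O_y − 5 = 0 → O_y = 5.000 kip.
ΣM about O: M_O − 5·6.4 = 0 → M_O = 32.00 kip·ft.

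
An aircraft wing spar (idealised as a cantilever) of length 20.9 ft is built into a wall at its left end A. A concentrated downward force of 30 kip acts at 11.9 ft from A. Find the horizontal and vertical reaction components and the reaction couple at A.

A_x = 0, A_y = 30.00 kip, M_A = 357.0 kip·ft

ΣF_x = 0: A_x = 0.
ΣF_y = 0: A_y − 30 = 0 → A_y = 30.00 kip.
ΣM about A: M_A − 30·11.9 = 0 → M_A = 357.0 kip·ft.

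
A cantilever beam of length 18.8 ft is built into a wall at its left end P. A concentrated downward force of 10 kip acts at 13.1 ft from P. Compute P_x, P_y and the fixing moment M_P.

P_x = 0, P_y = 10.00 kip, M_P = 131.0 kip·ft

ΣF_x = 0: P_x = 0.
ΣF_y = 0: P_y − 10 = 0 → P_y = 10.00 kip.
ΣM about P: M_P − 10·13.1 = 0 → M_P = 131.0 kip·ft.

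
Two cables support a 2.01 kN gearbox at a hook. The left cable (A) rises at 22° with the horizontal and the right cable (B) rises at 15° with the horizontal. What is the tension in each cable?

T_A = 3.226 kN, T_B = 3.097 kN

ΣF_x = 0: −T_A·cos22° + T_B·cos15° = 0 → T_B = 0.959891·T_A.
ΣF_y = 0: T_A·sin22° + T_B·sin15° = 2.01.
Substitute: T_A·(0.374607 + 0.959891·0.258819) = 2.01 → T_A = 3.22609 ≈ 3.226 kN.
Then T_B = 0.959891 × 3.22609 = 3.097 kN.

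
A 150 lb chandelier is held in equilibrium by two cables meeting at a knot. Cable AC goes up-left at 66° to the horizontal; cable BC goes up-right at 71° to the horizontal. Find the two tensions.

ΣF_x = 0: −T_AC·cos66° + T_BC·cos71° = 0 → T_BC = 1.24931·T_AC.
ΣF_y = 0: T_AC·sin66° + T_BC·sin71° = 150.
Substitute: T_AC·(0.913545 + 1.24931·0.945519) = 150 → T_AC = 71.6062 ≈ 71.61 lb.
Then T_BC = 1.24931 × 71.6062 = 89.46 lb.

T_AC = 71.61 lb, T_BC = 89.46 lb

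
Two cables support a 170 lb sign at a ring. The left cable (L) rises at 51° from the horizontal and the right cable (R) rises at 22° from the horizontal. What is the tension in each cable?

T_L = 164.8 lb, T_R = 111.9 lb

ΣF_x = 0: −T_L·cos51° + T_R·cos22° = 0 → T_R = 0.678744·T_L.
ΣF_y = 0: T_L·sin51° + T_R·sin22° = 170.
Substitute: T_L·(0.777146 + 0.678744·0.374607) = 170 → T_L = 164.823 ≈ 164.8 lb.
Then T_R = 0.678744 × 164.823 = 111.9 lb.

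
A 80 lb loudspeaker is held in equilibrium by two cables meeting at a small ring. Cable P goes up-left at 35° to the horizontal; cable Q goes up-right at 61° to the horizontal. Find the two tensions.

ΣF_x = 0: −T_P·cos35° + T_Q·cos61° = 0 → T_Q = 1.68964·T_P.
ΣF_y = 0: T_P·sin35° + T_Q·sin61° = 80.
Substitute: T_P·(0.573576 + 1.68964·0.87462) = 80 → T_P = 38.9983 ≈ 39.00 lb.
Then T_Q = 1.68964 × 38.9983 = 65.89 lb.

T_P = 39.00 lb, T_Q = 65.89 lb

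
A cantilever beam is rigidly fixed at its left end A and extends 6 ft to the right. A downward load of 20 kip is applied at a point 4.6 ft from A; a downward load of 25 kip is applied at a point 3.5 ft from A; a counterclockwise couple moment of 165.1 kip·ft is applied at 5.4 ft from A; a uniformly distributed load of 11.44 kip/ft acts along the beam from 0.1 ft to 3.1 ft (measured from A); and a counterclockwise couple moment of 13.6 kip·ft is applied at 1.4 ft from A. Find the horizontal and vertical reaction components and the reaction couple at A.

A_x = 0, A_y = 79.32 kip, M_A = 55.71 kip·ft

Resultant of the distributed load: 11.44 × 3 = 34.32 kip at 1.6 ft from A.
ΣF_x = 0: A_x = 0.
ΣF_y = 0: A_y − 20 − 25 − 11.44·3 = 0 → A_y = 79.32 kip.
ΣM about A: M_A − 20·4.6 − 25·3.5 + 165.1 − (11.44·3)·1.6 + 13.6 = 0 → M_A = 55.71 kip·ft.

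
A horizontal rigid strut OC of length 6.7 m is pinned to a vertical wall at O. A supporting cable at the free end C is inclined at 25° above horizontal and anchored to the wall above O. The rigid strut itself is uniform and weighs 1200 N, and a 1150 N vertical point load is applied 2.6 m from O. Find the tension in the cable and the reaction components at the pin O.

ΣM about O: T·sin25°·6.7 − 1200·3.35 − 1150·2.6 = 0 → T = 7010/(6.7·0.422618) = 2475.68 ≈ 2476 N.
ΣF_x = 0: O_x − T·cos25° = 0 → O_x = 2475.68 × 0.906308 = 2244 N.
ΣF_y = 0: O_y + T·sin25° − 1200 − 1150 = 0 → O_y = 2350 − 2475.68 × 0.422618 = 1304 N.

T = 2476 N, O_x = 2244 N, O_y = 1304 N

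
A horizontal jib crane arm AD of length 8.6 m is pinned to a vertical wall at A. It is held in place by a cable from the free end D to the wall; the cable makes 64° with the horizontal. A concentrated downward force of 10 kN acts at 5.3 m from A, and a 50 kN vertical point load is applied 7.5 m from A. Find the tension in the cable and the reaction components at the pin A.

T = 55.37 kN, A_x = 24.27 kN, A_y = 10.23 kN

ΣM about A: T·sin64°·8.6 − 10·5.3 − 50·7.5 = 0 → T = 428/(8.6·0.898794) = 55.3714 ≈ 55.37 kN.
ΣF_x = 0: A_x − T·cos64° = 0 → A_x = 55.3714 × 0.438371 = 24.27 kN.
ΣF_y = 0: A_y + T·sin64° − 10 − 50 = 0 → A_y = 60 − 55.3714 × 0.898794 = 10.23 kN.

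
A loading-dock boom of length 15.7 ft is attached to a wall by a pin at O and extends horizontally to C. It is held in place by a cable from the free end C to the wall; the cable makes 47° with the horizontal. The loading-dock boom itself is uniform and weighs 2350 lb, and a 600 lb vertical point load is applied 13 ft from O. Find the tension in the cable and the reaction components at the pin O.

ΣM about O: T·sin47°·15.7 − 2350·7.85 − 600·13 = 0 → T = 26247.5/(15.7·0.731354) = 2285.92 ≈ 2286 lb.
ΣF_x = 0: O_x − T·cos47° = 0 → O_x = 2285.92 × 0.681998 = 1559 lb.
ΣF_y = 0: O_y + T·sin47° − 2350 − 600 = 0 → O_y = 2950 − 2285.92 × 0.731354 = 1278 lb.

T = 2286 lb, O_x = 1559 lb, O_y = 1278 lb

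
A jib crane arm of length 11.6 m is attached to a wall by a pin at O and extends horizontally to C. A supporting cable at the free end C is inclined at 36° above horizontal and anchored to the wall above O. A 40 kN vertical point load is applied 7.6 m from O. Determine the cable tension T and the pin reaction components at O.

ΣM about O: T·sin36°·11.6 − 40·7.6 = 0 → T = 304/(11.6·0.587785) = 44.5859 ≈ 44.59 kN.
ΣF_x = 0: O_x − T·cos36° = 0 → O_x = 44.5859 × 0.809017 = 36.07 kN.
ΣF_y = 0: O_y + T·sin36° − 40 = 0 → O_y = 40 − 44.5859 × 0.587785 = 13.79 kN.

T = 44.59 kN, O_x = 36.07 kN, O_y = 13.79 kN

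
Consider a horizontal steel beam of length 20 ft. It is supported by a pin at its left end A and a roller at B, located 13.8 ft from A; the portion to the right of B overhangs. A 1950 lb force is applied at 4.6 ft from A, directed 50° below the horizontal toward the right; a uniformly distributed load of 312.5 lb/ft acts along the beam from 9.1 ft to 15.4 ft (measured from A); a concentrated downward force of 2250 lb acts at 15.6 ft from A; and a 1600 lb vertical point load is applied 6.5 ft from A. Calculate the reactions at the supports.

Resultant of the distributed load: 312.5 × 6.3 = 1968.75 lb at 12.25 ft from A.
Moments about A: B_y·13.8 − 1950·sin50°·4.6 − (312.5·6.3)·12.25 − 2250·15.6 − 1600·6.5 = 0 → B_y = 76488.6/13.8 = 5542.65 ≈ 5543 lb.
ΣF_y = 0: A_y + 5542.65 − 1950·sin50° − 312.5·6.3 − 2250 − 1600 = 0 → A_y = 1770 lb.
ΣF_x = 0: A_x + 1950·cos50° = 0 → A_x = -1253 lb.

A_x = -1253 lb, A_y = 1770 lb, B_y = 5543 lb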